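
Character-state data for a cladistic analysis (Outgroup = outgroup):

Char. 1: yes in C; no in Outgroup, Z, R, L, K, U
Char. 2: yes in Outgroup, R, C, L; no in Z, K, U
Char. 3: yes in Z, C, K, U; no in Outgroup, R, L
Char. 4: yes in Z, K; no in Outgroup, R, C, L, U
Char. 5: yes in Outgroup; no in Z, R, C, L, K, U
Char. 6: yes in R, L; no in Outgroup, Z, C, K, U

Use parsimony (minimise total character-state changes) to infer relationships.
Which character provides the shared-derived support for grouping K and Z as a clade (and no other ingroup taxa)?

Char. 4

Character polarity is set by the outgroup: the derived state is whichever differs from the outgroup's state, so for Char. 2, Char. 5 the derived state is 'no', and for the remaining characters it is 'yes'.
Char. 1: derived state 'yes' in C only — an autapomorphy, so it tells us nothing about relationships among taxa.
Only K, U, and Z show the derived state 'no' for Char. 2, supporting them as a clade.
Char. 3: derived state 'yes' in C, K, U, and Z only — synapomorphy for {C, K, U, Z}.
Only K and Z show the derived state 'yes' for Char. 4, supporting them as a clade.
All ingroup taxa share the derived state 'no' for Char. 5; it defines the ingroup but does not resolve relationships within it.
Only L and R show the derived state 'yes' for Char. 6, supporting them as a clade.
Most parsimonious ingroup topology: ((((Z,K),U),C),(R,L)).
The clade {K, Z} is supported by Char. 4: its derived state 'yes' occurs in exactly those taxa and in no other taxon (including the outgroup).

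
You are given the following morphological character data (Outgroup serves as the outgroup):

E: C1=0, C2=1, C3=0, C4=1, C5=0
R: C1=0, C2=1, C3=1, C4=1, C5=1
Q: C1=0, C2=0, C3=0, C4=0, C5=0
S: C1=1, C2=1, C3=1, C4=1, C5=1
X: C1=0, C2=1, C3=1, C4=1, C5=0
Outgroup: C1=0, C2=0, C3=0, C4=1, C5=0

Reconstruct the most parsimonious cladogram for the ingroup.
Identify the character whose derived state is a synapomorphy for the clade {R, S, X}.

C3

Character polarity is set by the outgroup: the derived state is whichever differs from the outgroup's state, so for C4 the derived state is '0', and for the remaining characters it is '1'.
C1 (derived state '1') is unique to S (autapomorphy; uninformative for grouping).
Only E, R, S, and X show the derived state '1' for C2, supporting them as a clade.
Only R, S, and X show the derived state '1' for C3, supporting them as a clade.
C4 (derived state '0') is unique to Q (autapomorphy; uninformative for grouping).
C5 (derived state '1') is shared by R and S — a synapomorphy uniting that clade.
Most parsimonious ingroup topology: (((X,(R,S)),E),Q).
The clade {R, S, X} is supported by C3: its derived state '1' occurs in exactly those taxa and in no other taxon (including the outgroup).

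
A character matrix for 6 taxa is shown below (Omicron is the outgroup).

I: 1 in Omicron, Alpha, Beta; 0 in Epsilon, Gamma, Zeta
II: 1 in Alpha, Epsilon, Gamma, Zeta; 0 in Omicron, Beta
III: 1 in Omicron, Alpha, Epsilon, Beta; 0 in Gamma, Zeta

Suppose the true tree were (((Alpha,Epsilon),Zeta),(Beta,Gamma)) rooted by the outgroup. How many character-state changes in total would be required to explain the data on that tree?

Map each character onto (((Alpha,Epsilon),Zeta),(Beta,Gamma)) (rooted by Omicron) and count the minimum state changes it requires (Fitch parsimony):
I: 3; II: 2; III: 2.
Total tree length = 7.

7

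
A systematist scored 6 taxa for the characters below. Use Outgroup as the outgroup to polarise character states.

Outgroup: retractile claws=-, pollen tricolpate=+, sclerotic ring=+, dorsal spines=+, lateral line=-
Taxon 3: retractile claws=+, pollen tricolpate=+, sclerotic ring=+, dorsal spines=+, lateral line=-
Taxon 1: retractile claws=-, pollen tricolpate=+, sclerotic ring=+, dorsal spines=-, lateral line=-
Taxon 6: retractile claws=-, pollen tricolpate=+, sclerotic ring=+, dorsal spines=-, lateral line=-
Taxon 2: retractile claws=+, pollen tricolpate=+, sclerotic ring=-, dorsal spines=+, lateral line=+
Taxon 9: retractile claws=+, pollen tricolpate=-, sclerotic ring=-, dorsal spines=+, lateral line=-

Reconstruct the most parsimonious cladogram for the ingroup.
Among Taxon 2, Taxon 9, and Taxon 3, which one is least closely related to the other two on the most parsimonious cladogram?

Character polarity is set by the outgroup: the derived state is whichever differs from the outgroup's state, so for pollen tricolpate, sclerotic ring, dorsal spines the derived state is '-', and for the remaining characters it is '+'.
retractile claws (derived state '+') is shared by Taxon 2, Taxon 3, and Taxon 9 — a synapomorphy uniting that clade.
pollen tricolpate (derived state '-') is unique to Taxon 9 (autapomorphy; uninformative for grouping).
sclerotic ring: derived state '-' in Taxon 2 and Taxon 9 only — synapomorphy for {Taxon 2, Taxon 9}.
Only Taxon 1 and Taxon 6 show the derived state '-' for dorsal spines, supporting them as a clade.
lateral line: derived state '+' in Taxon 2 only — an autapomorphy, so it tells us nothing about relationships among taxa.
Most parsimonious ingroup topology: ((Taxon 3,(Taxon 2,Taxon 9)),(Taxon 1,Taxon 6)).
Taxon 9 and Taxon 2 share a more recent common ancestor with each other than either does with Taxon 3, so Taxon 3 is the least closely related of the three.

Taxon 3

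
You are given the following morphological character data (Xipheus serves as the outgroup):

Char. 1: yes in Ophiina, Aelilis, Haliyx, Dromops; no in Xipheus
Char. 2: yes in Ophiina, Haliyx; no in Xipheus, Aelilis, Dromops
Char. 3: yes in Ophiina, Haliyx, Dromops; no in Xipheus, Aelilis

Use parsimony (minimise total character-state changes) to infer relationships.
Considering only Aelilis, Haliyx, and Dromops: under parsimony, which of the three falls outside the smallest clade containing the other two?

Aelilis

The outgroup has state 'no' for every character, so 'yes' is the derived state throughout.
All ingroup taxa share the derived state 'yes' for Char. 1; it defines the ingroup but does not resolve relationships within it.
Only Haliyx and Ophiina show the derived state 'yes' for Char. 2, supporting them as a clade.
Char. 3 (derived state 'yes') is shared by Dromops, Haliyx, and Ophiina — a synapomorphy uniting that clade.
Most parsimonious ingroup topology: (((Ophiina,Haliyx),Dromops),Aelilis).
Haliyx and Dromops share a more recent common ancestor with each other than either does with Aelilis, so Aelilis is the least closely related of the three.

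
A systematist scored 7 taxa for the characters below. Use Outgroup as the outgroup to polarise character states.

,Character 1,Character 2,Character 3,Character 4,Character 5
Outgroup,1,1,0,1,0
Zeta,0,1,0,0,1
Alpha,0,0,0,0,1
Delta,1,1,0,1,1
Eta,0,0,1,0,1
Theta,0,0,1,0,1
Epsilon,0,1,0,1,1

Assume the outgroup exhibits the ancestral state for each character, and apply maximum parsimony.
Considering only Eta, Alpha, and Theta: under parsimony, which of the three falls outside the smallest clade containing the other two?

Character polarity is set by the outgroup: the derived state is whichever differs from the outgroup's state, so for Character 1, Character 2, Character 4 the derived state is '0', and for the remaining characters it is '1'.
Only Alpha, Epsilon, Eta, Theta, and Zeta show the derived state '0' for Character 1, supporting them as a clade.
Character 2: derived state '0' in Alpha, Eta, and Theta only — synapomorphy for {Alpha, Eta, Theta}.
Character 3: derived state '1' in Eta and Theta only — synapomorphy for {Eta, Theta}.
Character 4: derived state '0' in Alpha, Eta, Theta, and Zeta only — synapomorphy for {Alpha, Eta, Theta, Zeta}.
Character 5 (derived state '1') is shared by all ingroup taxa — unites the whole ingroup.
Most parsimonious ingroup topology: ((((Alpha,(Theta,Eta)),Zeta),Epsilon),Delta).
Theta and Eta share a more recent common ancestor with each other than either does with Alpha, so Alpha is the least closely related of the three.

Alpha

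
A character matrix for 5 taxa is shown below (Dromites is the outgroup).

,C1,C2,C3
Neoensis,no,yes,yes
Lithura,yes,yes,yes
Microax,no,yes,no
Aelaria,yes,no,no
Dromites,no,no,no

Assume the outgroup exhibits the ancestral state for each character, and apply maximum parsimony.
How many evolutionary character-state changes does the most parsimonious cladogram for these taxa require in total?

4

The outgroup has state 'no' for every character, so 'yes' is the derived state throughout.
C1 groups Aelaria and Lithura, which is incompatible with the clades supported by the remaining characters; treating it as convergent (homoplasy) costs fewer steps than any alternative tree.
C2 (derived state 'yes') is shared by Lithura, Microax, and Neoensis — a synapomorphy uniting that clade.
Only Lithura and Neoensis show the derived state 'yes' for C3, supporting them as a clade.
Most parsimonious ingroup topology: ((Microax,(Neoensis,Lithura)),Aelaria).
Changes per character on this tree: C1: 2; C2: 1; C3: 1.
Total = 4.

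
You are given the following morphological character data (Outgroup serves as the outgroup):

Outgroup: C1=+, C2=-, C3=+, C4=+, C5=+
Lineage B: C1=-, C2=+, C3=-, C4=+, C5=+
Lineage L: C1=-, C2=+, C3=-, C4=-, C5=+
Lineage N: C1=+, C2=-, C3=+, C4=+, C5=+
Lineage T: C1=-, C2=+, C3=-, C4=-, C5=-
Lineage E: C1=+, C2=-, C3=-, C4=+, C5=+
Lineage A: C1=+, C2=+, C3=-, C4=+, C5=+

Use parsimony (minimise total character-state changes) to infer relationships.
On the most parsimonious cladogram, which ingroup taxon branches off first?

Lineage N

Character polarity is set by the outgroup: the derived state is whichever differs from the outgroup's state, so for C1, C3, C4, C5 the derived state is '-', and for the remaining characters it is '+'.
C1: derived state '-' in Lineage B, Lineage L, and Lineage T only — synapomorphy for {Lineage B, Lineage L, Lineage T}.
C2 (derived state '+') is shared by Lineage A, Lineage B, Lineage L, and Lineage T — a synapomorphy uniting that clade.
C3 (derived state '-') is shared by Lineage A, Lineage B, Lineage E, Lineage L, and Lineage T — a synapomorphy uniting that clade.
Only Lineage L and Lineage T show the derived state '-' for C4, supporting them as a clade.
C5: derived state '-' in Lineage T only — an autapomorphy, so it tells us nothing about relationships among taxa.
Most parsimonious ingroup topology: ((((Lineage B,(Lineage L,Lineage T)),Lineage A),Lineage E),Lineage N).
Lineage N is sister to the clade containing all other ingroup taxa, so it is the earliest-diverging (most basal) ingroup lineage.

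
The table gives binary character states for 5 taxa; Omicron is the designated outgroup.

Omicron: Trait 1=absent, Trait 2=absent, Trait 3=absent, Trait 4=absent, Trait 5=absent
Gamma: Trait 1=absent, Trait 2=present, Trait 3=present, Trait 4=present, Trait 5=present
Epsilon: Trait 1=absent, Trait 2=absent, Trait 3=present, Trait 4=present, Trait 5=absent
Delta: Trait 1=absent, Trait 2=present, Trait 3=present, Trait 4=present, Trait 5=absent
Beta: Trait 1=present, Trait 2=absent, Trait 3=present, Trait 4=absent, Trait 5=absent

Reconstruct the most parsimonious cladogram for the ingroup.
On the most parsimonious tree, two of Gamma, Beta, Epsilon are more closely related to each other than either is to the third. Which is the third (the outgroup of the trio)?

The outgroup has state 'absent' for every character, so 'present' is the derived state throughout.
Trait 1: derived state 'present' in Beta only — an autapomorphy, so it tells us nothing about relationships among taxa.
Only Delta and Gamma show the derived state 'present' for Trait 2, supporting them as a clade.
Trait 3 (derived state 'present') is shared by all ingroup taxa — unites the whole ingroup.
Only Delta, Epsilon, and Gamma show the derived state 'present' for Trait 4, supporting them as a clade.
Trait 5: derived state 'present' in Gamma only — an autapomorphy, so it tells us nothing about relationships among taxa.
Most parsimonious ingroup topology: (((Gamma,Delta),Epsilon),Beta).
Epsilon and Gamma share a more recent common ancestor with each other than either does with Beta, so Beta is the least closely related of the three.

Beta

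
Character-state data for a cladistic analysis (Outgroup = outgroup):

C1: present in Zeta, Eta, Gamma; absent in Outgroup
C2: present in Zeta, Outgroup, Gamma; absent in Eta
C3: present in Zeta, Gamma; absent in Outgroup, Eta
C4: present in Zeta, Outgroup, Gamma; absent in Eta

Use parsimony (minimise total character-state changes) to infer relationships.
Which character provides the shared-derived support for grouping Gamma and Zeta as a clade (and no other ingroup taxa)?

C3

Character polarity is set by the outgroup: the derived state is whichever differs from the outgroup's state, so for C2, C4 the derived state is 'absent', and for the remaining characters it is 'present'.
C1 (derived state 'present') is shared by all ingroup taxa — unites the whole ingroup.
C2 (derived state 'absent') is unique to Eta (autapomorphy; uninformative for grouping).
C3 (derived state 'present') is shared by Gamma and Zeta — a synapomorphy uniting that clade.
C4 (derived state 'absent') is unique to Eta (autapomorphy; uninformative for grouping).
Most parsimonious ingroup topology: ((Zeta,Gamma),Eta).
The clade {Gamma, Zeta} is supported by C3: its derived state 'present' occurs in exactly those taxa and in no other taxon (including the outgroup).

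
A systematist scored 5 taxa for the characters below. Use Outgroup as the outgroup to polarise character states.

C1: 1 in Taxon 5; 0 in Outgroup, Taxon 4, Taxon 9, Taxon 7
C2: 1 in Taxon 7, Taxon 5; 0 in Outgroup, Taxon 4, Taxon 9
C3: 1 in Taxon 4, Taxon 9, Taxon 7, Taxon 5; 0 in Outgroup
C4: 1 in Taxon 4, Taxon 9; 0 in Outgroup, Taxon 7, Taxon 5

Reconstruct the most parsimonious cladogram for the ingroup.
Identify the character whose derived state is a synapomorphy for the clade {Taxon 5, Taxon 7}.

C2

The outgroup has state '0' for every character, so '1' is the derived state throughout.
C1 (derived state '1') is unique to Taxon 5 (autapomorphy; uninformative for grouping).
C2 (derived state '1') is shared by Taxon 5 and Taxon 7 — a synapomorphy uniting that clade.
C3 (derived state '1') is shared by all ingroup taxa — unites the whole ingroup.
Only Taxon 4 and Taxon 9 show the derived state '1' for C4, supporting them as a clade.
Most parsimonious ingroup topology: ((Taxon 4,Taxon 9),(Taxon 7,Taxon 5)).
The clade {Taxon 5, Taxon 7} is supported by C2: its derived state '1' occurs in exactly those taxa and in no other taxon (including the outgroup).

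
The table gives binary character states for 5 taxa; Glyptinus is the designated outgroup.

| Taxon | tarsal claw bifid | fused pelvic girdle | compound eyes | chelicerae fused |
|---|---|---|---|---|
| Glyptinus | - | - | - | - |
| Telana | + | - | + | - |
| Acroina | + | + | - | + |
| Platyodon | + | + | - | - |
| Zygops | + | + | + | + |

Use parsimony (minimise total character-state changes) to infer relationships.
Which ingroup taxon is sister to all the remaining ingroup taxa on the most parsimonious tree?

The outgroup has state '-' for every character, so '+' is the derived state throughout.
All ingroup taxa share the derived state '+' for tarsal claw bifid; it defines the ingroup but does not resolve relationships within it.
fused pelvic girdle (derived state '+') is shared by Acroina, Platyodon, and Zygops — a synapomorphy uniting that clade.
compound eyes groups Telana and Zygops, which is incompatible with the clades supported by the remaining characters; treating it as convergent (homoplasy) costs fewer steps than any alternative tree.
chelicerae fused (derived state '+') is shared by Acroina and Zygops — a synapomorphy uniting that clade.
Most parsimonious ingroup topology: (Telana,((Acroina,Zygops),Platyodon)).
Telana is sister to the clade containing all other ingroup taxa, so it is the earliest-diverging (most basal) ingroup lineage.

Telana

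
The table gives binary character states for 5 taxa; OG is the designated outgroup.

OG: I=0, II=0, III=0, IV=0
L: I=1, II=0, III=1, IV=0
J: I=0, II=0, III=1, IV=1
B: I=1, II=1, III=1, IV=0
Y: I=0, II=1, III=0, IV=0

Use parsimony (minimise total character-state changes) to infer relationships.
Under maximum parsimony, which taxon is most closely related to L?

B

The outgroup has state '0' for every character, so '1' is the derived state throughout.
I (derived state '1') is shared by B and L — a synapomorphy uniting that clade.
II groups B and Y, which is incompatible with the clades supported by the remaining characters; treating it as convergent (homoplasy) costs fewer steps than any alternative tree.
Only B, J, and L show the derived state '1' for III, supporting them as a clade.
IV: derived state '1' in J only — an autapomorphy, so it tells us nothing about relationships among taxa.
Most parsimonious ingroup topology: (((L,B),J),Y).
L and B form a cherry on this tree, so they are sister taxa.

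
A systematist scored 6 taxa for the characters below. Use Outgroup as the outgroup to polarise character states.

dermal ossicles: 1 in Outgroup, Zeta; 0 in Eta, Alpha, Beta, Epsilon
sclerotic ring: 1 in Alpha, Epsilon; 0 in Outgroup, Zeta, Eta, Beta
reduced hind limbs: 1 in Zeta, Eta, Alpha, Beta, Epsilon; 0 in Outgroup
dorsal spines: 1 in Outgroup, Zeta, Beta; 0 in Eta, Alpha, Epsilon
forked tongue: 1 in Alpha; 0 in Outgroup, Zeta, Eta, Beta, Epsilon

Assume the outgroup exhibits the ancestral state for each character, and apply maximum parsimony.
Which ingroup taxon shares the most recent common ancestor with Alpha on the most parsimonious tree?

Character polarity is set by the outgroup: the derived state is whichever differs from the outgroup's state, so for dermal ossicles, dorsal spines the derived state is '0', and for the remaining characters it is '1'.
dermal ossicles (derived state '0') is shared by Alpha, Beta, Epsilon, and Eta — a synapomorphy uniting that clade.
Only Alpha and Epsilon show the derived state '1' for sclerotic ring, supporting them as a clade.
All ingroup taxa share the derived state '1' for reduced hind limbs; it defines the ingroup but does not resolve relationships within it.
dorsal spines (derived state '0') is shared by Alpha, Epsilon, and Eta — a synapomorphy uniting that clade.
forked tongue (derived state '1') is unique to Alpha (autapomorphy; uninformative for grouping).
Most parsimonious ingroup topology: (Zeta,((Eta,(Alpha,Epsilon)),Beta)).
Alpha and Epsilon form a cherry on this tree, so they are sister taxa.

Epsilon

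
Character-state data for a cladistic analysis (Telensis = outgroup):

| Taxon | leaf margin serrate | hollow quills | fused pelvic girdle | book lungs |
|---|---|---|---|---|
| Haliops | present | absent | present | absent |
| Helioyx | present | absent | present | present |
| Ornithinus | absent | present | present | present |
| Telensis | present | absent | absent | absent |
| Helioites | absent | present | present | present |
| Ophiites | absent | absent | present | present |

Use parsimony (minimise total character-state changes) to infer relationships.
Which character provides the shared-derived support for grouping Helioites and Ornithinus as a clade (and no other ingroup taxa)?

Character polarity is set by the outgroup: the derived state is whichever differs from the outgroup's state, so for leaf margin serrate the derived state is 'absent', and for the remaining characters it is 'present'.
leaf margin serrate (derived state 'absent') is shared by Helioites, Ophiites, and Ornithinus — a synapomorphy uniting that clade.
hollow quills (derived state 'present') is shared by Helioites and Ornithinus — a synapomorphy uniting that clade.
fused pelvic girdle (derived state 'present') is shared by all ingroup taxa — unites the whole ingroup.
Only Helioites, Helioyx, Ophiites, and Ornithinus show the derived state 'present' for book lungs, supporting them as a clade.
Most parsimonious ingroup topology: ((Helioyx,(Ophiites,(Helioites,Ornithinus))),Haliops).
The clade {Helioites, Ornithinus} is supported by hollow quills: its derived state 'present' occurs in exactly those taxa and in no other taxon (including the outgroup).

hollow quills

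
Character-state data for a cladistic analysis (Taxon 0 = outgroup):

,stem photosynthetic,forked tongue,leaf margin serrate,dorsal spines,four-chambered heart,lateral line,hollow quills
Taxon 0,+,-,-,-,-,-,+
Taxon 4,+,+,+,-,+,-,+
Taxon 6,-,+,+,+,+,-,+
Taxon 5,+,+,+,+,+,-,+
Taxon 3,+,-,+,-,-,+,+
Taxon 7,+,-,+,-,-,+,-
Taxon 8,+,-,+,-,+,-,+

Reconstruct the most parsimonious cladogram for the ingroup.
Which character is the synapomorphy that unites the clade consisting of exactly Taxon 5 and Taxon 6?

Character polarity is set by the outgroup: the derived state is whichever differs from the outgroup's state, so for stem photosynthetic, hollow quills the derived state is '-', and for the remaining characters it is '+'.
stem photosynthetic (derived state '-') is unique to Taxon 6 (autapomorphy; uninformative for grouping).
forked tongue: derived state '+' in Taxon 4, Taxon 5, and Taxon 6 only — synapomorphy for {Taxon 4, Taxon 5, Taxon 6}.
leaf margin serrate (derived state '+') is shared by all ingroup taxa — unites the whole ingroup.
dorsal spines (derived state '+') is shared by Taxon 5 and Taxon 6 — a synapomorphy uniting that clade.
four-chambered heart: derived state '+' in Taxon 4, Taxon 5, Taxon 6, and Taxon 8 only — synapomorphy for {Taxon 4, Taxon 5, Taxon 6, Taxon 8}.
lateral line: derived state '+' in Taxon 3 and Taxon 7 only — synapomorphy for {Taxon 3, Taxon 7}.
hollow quills: derived state '-' in Taxon 7 only — an autapomorphy, so it tells us nothing about relationships among taxa.
Most parsimonious ingroup topology: (((Taxon 4,(Taxon 6,Taxon 5)),Taxon 8),(Taxon 3,Taxon 7)).
The clade {Taxon 5, Taxon 6} is supported by dorsal spines: its derived state '+' occurs in exactly those taxa and in no other taxon (including the outgroup).

dorsal spines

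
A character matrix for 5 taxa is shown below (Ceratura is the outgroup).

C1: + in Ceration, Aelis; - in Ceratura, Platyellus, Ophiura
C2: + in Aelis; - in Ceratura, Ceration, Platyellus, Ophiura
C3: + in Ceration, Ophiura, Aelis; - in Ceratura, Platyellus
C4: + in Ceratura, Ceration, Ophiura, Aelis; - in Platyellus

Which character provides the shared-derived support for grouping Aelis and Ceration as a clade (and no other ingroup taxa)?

Character polarity is set by the outgroup: the derived state is whichever differs from the outgroup's state, so for C4 the derived state is '-', and for the remaining characters it is '+'.
Only Aelis and Ceration show the derived state '+' for C1, supporting them as a clade.
C2 (derived state '+') is unique to Aelis (autapomorphy; uninformative for grouping).
Only Aelis, Ceration, and Ophiura show the derived state '+' for C3, supporting them as a clade.
C4 (derived state '-') is unique to Platyellus (autapomorphy; uninformative for grouping).
Most parsimonious ingroup topology: (((Ceration,Aelis),Ophiura),Platyellus).
The clade {Aelis, Ceration} is supported by C1: its derived state '+' occurs in exactly those taxa and in no other taxon (including the outgroup).

C1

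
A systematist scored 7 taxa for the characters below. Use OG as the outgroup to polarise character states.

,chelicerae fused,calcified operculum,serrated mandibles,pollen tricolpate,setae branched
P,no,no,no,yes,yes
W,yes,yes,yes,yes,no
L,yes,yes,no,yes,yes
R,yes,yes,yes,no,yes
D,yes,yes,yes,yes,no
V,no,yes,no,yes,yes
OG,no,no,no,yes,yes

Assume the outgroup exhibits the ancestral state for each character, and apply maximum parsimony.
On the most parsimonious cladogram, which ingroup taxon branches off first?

Character polarity is set by the outgroup: the derived state is whichever differs from the outgroup's state, so for pollen tricolpate, setae branched the derived state is 'no', and for the remaining characters it is 'yes'.
chelicerae fused: derived state 'yes' in D, L, R, and W only — synapomorphy for {D, L, R, W}.
calcified operculum (derived state 'yes') is shared by D, L, R, V, and W — a synapomorphy uniting that clade.
Only D, R, and W show the derived state 'yes' for serrated mandibles, supporting them as a clade.
pollen tricolpate (derived state 'no') is unique to R (autapomorphy; uninformative for grouping).
setae branched (derived state 'no') is shared by D and W — a synapomorphy uniting that clade.
Most parsimonious ingroup topology: (((((W,D),R),L),V),P).
P is sister to the clade containing all other ingroup taxa, so it is the earliest-diverging (most basal) ingroup lineage.

P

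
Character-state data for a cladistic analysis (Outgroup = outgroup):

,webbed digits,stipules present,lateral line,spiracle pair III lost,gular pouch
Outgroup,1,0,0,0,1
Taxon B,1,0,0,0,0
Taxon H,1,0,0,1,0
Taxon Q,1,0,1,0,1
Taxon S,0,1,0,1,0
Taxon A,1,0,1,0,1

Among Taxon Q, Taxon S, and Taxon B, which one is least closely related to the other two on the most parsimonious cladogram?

Character polarity is set by the outgroup: the derived state is whichever differs from the outgroup's state, so for webbed digits, gular pouch the derived state is '0', and for the remaining characters it is '1'.
webbed digits (derived state '0') is unique to Taxon S (autapomorphy; uninformative for grouping).
stipules present (derived state '1') is unique to Taxon S (autapomorphy; uninformative for grouping).
lateral line: derived state '1' in Taxon A and Taxon Q only — synapomorphy for {Taxon A, Taxon Q}.
spiracle pair III lost (derived state '1') is shared by Taxon H and Taxon S — a synapomorphy uniting that clade.
gular pouch (derived state '0') is shared by Taxon B, Taxon H, and Taxon S — a synapomorphy uniting that clade.
Most parsimonious ingroup topology: ((Taxon B,(Taxon H,Taxon S)),(Taxon Q,Taxon A)).
Taxon S and Taxon B share a more recent common ancestor with each other than either does with Taxon Q, so Taxon Q is the least closely related of the three.

Taxon Q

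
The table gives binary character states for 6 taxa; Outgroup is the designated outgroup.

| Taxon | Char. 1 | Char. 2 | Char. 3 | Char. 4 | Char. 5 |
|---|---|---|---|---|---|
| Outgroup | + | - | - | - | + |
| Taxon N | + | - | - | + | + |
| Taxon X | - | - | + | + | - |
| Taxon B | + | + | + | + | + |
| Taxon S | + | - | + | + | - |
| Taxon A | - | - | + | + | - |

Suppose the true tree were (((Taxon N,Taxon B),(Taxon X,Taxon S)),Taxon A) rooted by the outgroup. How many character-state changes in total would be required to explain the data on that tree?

Map each character onto (((Taxon N,Taxon B),(Taxon X,Taxon S)),Taxon A) (rooted by Outgroup) and count the minimum state changes it requires (Fitch parsimony):
Char. 1: 2; Char. 2: 1; Char. 3: 2; Char. 4: 1; Char. 5: 2.
Total tree length = 8.

8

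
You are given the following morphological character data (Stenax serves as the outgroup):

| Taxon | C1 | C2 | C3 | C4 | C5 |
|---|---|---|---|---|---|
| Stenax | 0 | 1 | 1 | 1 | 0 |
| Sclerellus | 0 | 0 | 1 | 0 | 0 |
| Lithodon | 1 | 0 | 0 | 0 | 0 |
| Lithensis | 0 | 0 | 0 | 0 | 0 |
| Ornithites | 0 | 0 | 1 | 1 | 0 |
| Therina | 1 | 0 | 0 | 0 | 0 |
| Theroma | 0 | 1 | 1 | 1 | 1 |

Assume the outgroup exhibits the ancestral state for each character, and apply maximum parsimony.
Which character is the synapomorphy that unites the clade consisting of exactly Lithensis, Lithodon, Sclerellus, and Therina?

C4

Character polarity is set by the outgroup: the derived state is whichever differs from the outgroup's state, so for C2, C3, C4 the derived state is '0', and for the remaining characters it is '1'.
C1 (derived state '1') is shared by Lithodon and Therina — a synapomorphy uniting that clade.
Only Lithensis, Lithodon, Ornithites, Sclerellus, and Therina show the derived state '0' for C2, supporting them as a clade.
C3 (derived state '0') is shared by Lithensis, Lithodon, and Therina — a synapomorphy uniting that clade.
Only Lithensis, Lithodon, Sclerellus, and Therina show the derived state '0' for C4, supporting them as a clade.
C5: derived state '1' in Theroma only — an autapomorphy, so it tells us nothing about relationships among taxa.
Most parsimonious ingroup topology: (((Sclerellus,((Lithodon,Therina),Lithensis)),Ornithites),Theroma).
The clade {Lithensis, Lithodon, Sclerellus, Therina} is supported by C4: its derived state '0' occurs in exactly those taxa and in no other taxon (including the outgroup).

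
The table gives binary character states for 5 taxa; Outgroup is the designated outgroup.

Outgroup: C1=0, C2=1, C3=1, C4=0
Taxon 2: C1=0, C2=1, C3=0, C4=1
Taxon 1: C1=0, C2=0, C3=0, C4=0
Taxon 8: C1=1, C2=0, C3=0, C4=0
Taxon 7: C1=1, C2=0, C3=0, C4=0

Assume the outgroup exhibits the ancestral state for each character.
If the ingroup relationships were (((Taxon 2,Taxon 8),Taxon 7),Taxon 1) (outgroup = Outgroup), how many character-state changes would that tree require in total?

Map each character onto (((Taxon 2,Taxon 8),Taxon 7),Taxon 1) (rooted by Outgroup) and count the minimum state changes it requires (Fitch parsimony):
C1: 2; C2: 2; C3: 1; C4: 1.
Total tree length = 6.

6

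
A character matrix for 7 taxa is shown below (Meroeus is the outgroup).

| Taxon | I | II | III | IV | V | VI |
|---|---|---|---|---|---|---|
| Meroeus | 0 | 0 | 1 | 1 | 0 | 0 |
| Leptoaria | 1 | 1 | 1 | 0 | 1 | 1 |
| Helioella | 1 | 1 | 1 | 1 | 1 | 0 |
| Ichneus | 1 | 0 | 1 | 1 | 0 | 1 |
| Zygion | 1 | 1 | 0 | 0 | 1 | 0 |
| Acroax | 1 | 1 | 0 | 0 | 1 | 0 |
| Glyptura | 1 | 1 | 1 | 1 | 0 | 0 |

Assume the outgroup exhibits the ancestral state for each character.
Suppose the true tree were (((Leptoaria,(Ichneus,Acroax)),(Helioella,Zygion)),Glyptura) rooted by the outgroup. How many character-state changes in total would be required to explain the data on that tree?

Map each character onto (((Leptoaria,(Ichneus,Acroax)),(Helioella,Zygion)),Glyptura) (rooted by Meroeus) and count the minimum state changes it requires (Fitch parsimony):
I: 1; II: 2; III: 2; IV: 3; V: 2; VI: 2.
Total tree length = 12.

12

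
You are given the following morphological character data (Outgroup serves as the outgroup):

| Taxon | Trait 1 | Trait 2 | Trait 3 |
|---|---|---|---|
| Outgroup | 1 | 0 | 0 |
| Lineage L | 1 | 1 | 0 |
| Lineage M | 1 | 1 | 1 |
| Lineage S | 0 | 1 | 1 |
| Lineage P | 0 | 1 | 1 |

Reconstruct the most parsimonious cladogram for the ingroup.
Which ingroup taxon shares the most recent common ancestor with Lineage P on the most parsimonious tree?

Character polarity is set by the outgroup: the derived state is whichever differs from the outgroup's state, so for Trait 1 the derived state is '0', and for the remaining characters it is '1'.
Only Lineage P and Lineage S show the derived state '0' for Trait 1, supporting them as a clade.
All ingroup taxa share the derived state '1' for Trait 2; it defines the ingroup but does not resolve relationships within it.
Trait 3: derived state '1' in Lineage M, Lineage P, and Lineage S only — synapomorphy for {Lineage M, Lineage P, Lineage S}.
Most parsimonious ingroup topology: (Lineage L,(Lineage M,(Lineage S,Lineage P))).
Lineage P and Lineage S form a cherry on this tree, so they are sister taxa.

Lineage S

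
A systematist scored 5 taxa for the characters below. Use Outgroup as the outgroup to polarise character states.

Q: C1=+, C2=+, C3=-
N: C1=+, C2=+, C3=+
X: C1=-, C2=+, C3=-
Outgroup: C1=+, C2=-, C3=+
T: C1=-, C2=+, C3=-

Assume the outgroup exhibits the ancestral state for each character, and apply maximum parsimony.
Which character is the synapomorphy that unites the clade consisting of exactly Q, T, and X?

Character polarity is set by the outgroup: the derived state is whichever differs from the outgroup's state, so for C1, C3 the derived state is '-', and for the remaining characters it is '+'.
C1 (derived state '-') is shared by T and X — a synapomorphy uniting that clade.
C2 (derived state '+') is shared by all ingroup taxa — unites the whole ingroup.
Only Q, T, and X show the derived state '-' for C3, supporting them as a clade.
Most parsimonious ingroup topology: (((T,X),Q),N).
The clade {Q, T, X} is supported by C3: its derived state '-' occurs in exactly those taxa and in no other taxon (including the outgroup).

C3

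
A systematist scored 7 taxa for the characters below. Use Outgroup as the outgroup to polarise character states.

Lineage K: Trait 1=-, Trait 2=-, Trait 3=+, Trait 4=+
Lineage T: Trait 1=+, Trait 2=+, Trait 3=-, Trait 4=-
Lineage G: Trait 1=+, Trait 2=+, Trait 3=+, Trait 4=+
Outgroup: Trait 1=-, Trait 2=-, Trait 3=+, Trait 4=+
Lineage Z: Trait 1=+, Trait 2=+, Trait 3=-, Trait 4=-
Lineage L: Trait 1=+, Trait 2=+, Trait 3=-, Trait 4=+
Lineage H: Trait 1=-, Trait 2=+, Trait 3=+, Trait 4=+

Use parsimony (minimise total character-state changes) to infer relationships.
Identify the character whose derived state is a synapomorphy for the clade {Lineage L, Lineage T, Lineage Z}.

Character polarity is set by the outgroup: the derived state is whichever differs from the outgroup's state, so for Trait 3, Trait 4 the derived state is '-', and for the remaining characters it is '+'.
Trait 1: derived state '+' in Lineage G, Lineage L, Lineage T, and Lineage Z only — synapomorphy for {Lineage G, Lineage L, Lineage T, Lineage Z}.
Trait 2: derived state '+' in Lineage G, Lineage H, Lineage L, Lineage T, and Lineage Z only — synapomorphy for {Lineage G, Lineage H, Lineage L, Lineage T, Lineage Z}.
Trait 3: derived state '-' in Lineage L, Lineage T, and Lineage Z only — synapomorphy for {Lineage L, Lineage T, Lineage Z}.
Trait 4: derived state '-' in Lineage T and Lineage Z only — synapomorphy for {Lineage T, Lineage Z}.
Most parsimonious ingroup topology: (Lineage K,((Lineage G,((Lineage T,Lineage Z),Lineage L)),Lineage H)).
The clade {Lineage L, Lineage T, Lineage Z} is supported by Trait 3: its derived state '-' occurs in exactly those taxa and in no other taxon (including the outgroup).

Trait 3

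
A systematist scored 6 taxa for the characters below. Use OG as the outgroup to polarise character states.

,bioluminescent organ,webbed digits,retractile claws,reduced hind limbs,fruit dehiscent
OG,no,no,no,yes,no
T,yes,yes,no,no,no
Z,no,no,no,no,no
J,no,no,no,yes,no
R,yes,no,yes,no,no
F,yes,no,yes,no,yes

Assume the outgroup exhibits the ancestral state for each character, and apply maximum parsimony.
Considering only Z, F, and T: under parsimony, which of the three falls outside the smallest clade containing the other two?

Z

Character polarity is set by the outgroup: the derived state is whichever differs from the outgroup's state, so for reduced hind limbs the derived state is 'no', and for the remaining characters it is 'yes'.
bioluminescent organ: derived state 'yes' in F, R, and T only — synapomorphy for {F, R, T}.
webbed digits (derived state 'yes') is unique to T (autapomorphy; uninformative for grouping).
retractile claws: derived state 'yes' in F and R only — synapomorphy for {F, R}.
reduced hind limbs: derived state 'no' in F, R, T, and Z only — synapomorphy for {F, R, T, Z}.
fruit dehiscent: derived state 'yes' in F only — an autapomorphy, so it tells us nothing about relationships among taxa.
Most parsimonious ingroup topology: ((((R,F),T),Z),J).
F and T share a more recent common ancestor with each other than either does with Z, so Z is the least closely related of the three.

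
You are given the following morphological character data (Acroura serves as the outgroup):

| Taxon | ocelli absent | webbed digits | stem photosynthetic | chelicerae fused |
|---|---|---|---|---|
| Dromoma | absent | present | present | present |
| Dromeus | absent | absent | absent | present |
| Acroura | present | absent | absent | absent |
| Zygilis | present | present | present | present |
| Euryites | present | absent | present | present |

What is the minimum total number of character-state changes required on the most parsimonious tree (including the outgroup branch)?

5

Character polarity is set by the outgroup: the derived state is whichever differs from the outgroup's state, so for ocelli absent the derived state is 'absent', and for the remaining characters it is 'present'.
ocelli absent groups Dromeus and Dromoma, which is incompatible with the clades supported by the remaining characters; treating it as convergent (homoplasy) costs fewer steps than any alternative tree.
webbed digits: derived state 'present' in Dromoma and Zygilis only — synapomorphy for {Dromoma, Zygilis}.
Only Dromoma, Euryites, and Zygilis show the derived state 'present' for stem photosynthetic, supporting them as a clade.
chelicerae fused (derived state 'present') is shared by all ingroup taxa — unites the whole ingroup.
Most parsimonious ingroup topology: (((Zygilis,Dromoma),Euryites),Dromeus).
Changes per character on this tree: ocelli absent: 2; webbed digits: 1; stem photosynthetic: 1; chelicerae fused: 1.
Total = 5.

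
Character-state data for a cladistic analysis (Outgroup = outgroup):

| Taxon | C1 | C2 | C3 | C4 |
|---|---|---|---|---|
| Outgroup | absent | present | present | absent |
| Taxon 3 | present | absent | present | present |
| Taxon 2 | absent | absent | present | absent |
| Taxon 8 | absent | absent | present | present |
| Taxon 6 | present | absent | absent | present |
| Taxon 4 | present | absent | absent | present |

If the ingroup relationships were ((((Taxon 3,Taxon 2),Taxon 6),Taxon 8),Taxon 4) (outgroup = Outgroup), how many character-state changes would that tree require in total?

8

Map each character onto ((((Taxon 3,Taxon 2),Taxon 6),Taxon 8),Taxon 4) (rooted by Outgroup) and count the minimum state changes it requires (Fitch parsimony):
C1: 3; C2: 1; C3: 2; C4: 2.
Total tree length = 8.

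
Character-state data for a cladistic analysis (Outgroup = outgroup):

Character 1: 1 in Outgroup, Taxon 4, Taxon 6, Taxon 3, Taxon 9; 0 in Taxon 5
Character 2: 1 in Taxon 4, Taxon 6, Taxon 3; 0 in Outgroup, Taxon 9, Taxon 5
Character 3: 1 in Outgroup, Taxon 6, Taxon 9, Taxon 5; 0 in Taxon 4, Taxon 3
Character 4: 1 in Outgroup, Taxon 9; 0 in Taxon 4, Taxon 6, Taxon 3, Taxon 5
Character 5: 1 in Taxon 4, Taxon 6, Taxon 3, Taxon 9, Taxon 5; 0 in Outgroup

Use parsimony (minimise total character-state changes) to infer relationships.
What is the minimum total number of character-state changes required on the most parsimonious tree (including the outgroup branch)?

5

Character polarity is set by the outgroup: the derived state is whichever differs from the outgroup's state, so for Character 1, Character 3, Character 4 the derived state is '0', and for the remaining characters it is '1'.
Character 1: derived state '0' in Taxon 5 only — an autapomorphy, so it tells us nothing about relationships among taxa.
Character 2: derived state '1' in Taxon 3, Taxon 4, and Taxon 6 only — synapomorphy for {Taxon 3, Taxon 4, Taxon 6}.
Only Taxon 3 and Taxon 4 show the derived state '0' for Character 3, supporting them as a clade.
Character 4 (derived state '0') is shared by Taxon 3, Taxon 4, Taxon 5, and Taxon 6 — a synapomorphy uniting that clade.
Character 5 (derived state '1') is shared by all ingroup taxa — unites the whole ingroup.
Most parsimonious ingroup topology: (Taxon 9,((Taxon 6,(Taxon 3,Taxon 4)),Taxon 5)).
Changes per character on this tree: Character 1: 1; Character 2: 1; Character 3: 1; Character 4: 1; Character 5: 1.
Total = 5.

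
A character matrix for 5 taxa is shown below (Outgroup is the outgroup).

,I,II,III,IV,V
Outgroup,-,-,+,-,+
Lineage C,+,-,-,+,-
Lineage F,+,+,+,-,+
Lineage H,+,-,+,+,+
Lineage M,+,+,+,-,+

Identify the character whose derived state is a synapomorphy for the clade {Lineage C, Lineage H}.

IV

Character polarity is set by the outgroup: the derived state is whichever differs from the outgroup's state, so for III, V the derived state is '-', and for the remaining characters it is '+'.
I (derived state '+') is shared by all ingroup taxa — unites the whole ingroup.
II: derived state '+' in Lineage F and Lineage M only — synapomorphy for {Lineage F, Lineage M}.
III: derived state '-' in Lineage C only — an autapomorphy, so it tells us nothing about relationships among taxa.
IV: derived state '+' in Lineage C and Lineage H only — synapomorphy for {Lineage C, Lineage H}.
V: derived state '-' in Lineage C only — an autapomorphy, so it tells us nothing about relationships among taxa.
Most parsimonious ingroup topology: ((Lineage C,Lineage H),(Lineage F,Lineage M)).
The clade {Lineage C, Lineage H} is supported by IV: its derived state '+' occurs in exactly those taxa and in no other taxon (including the outgroup).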